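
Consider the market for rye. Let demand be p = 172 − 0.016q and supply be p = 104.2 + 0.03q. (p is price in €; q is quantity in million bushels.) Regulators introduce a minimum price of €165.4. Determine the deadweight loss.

Competitive equilibrium: 172 − 0.016q = 104.2 + 0.03q → q* = 1473.91304, p* = 148.41739.
At the floor p = 165.4, quantity demanded = (172 − 165.4)/0.016 = 412.5.
Sellers' marginal cost at q' = 412.5: 104.2 + 0.03·412.5 = 116.575.
Δq = 1473.91304 − 412.5 = 1061.41304; wedge = 165.4 − 116.575 = 48.825.
Welfare loss = ½ × 1061.41304 × 48.825 = €25911.75 million.

€25911.75 million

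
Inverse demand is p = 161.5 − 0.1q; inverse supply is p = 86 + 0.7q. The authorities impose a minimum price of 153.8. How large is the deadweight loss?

Competitive equilibrium: 161.5 − 0.1q = 86 + 0.7q → q* = 94.375, p* = 152.0625.
At the floor p = 153.8, quantity demanded = (161.5 − 153.8)/0.1 = 77.
Sellers' marginal cost at q' = 77: 86 + 0.7·77 = 139.9.
Δq = 94.375 − 77 = 17.375; wedge = 153.8 − 139.9 = 13.9.
Welfare loss = ½ × 17.375 × 13.9 = 120.76.

120.76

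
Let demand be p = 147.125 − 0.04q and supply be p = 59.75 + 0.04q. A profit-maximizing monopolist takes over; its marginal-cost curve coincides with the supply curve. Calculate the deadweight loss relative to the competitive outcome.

Competitive equilibrium: 147.125 − 0.04q = 59.75 + 0.04q → q* = 1092.1875, p* = 103.4375.
Marginal revenue: MR = 147.125 − 0.08q. Set MR = MC: 147.125 − 0.08q = 59.75 + 0.04q → q_m = 728.125.
Price p_m = 147.125 − 0.04·728.125 = 118; MC(q_m) = 59.75 + 0.04·728.125 = 88.875.
Competitive q* = 1092.1875, so Δq = 364.0625; wedge = 118 − 88.875 = 29.125.
The triangle = ½ × 364.0625 × 29.125 = 5301.66.

5301.66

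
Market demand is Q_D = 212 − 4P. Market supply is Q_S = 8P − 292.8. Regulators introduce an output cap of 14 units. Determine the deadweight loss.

In inverse form: demand P = 53 − 0.25Q, supply P = 36.6 + 0.125Q.
Competitive equilibrium: 53 − 0.25Q = 36.6 + 0.125Q → Q* = 43.7333, P* = 42.0667.
At Q = 14: demand price = 53 − 0.25·14 = 49.5; supply price = 36.6 + 0.125·14 = 38.35.
ΔQ = 43.7333 − 14 = 29.7333; wedge = 49.5 − 38.35 = 11.15.
DWL = ½ × 29.7333 × 11.15 = 165.76.

165.76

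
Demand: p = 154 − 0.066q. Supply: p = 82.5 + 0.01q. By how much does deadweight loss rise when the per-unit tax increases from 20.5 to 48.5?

12710.53

Competitive equilibrium: 154 − 0.066q = 82.5 + 0.01q → q* = 940.7895, p* = 91.9079.
For a per-unit tax t: Δq = t/0.076, so DWL = ½·t·(t/0.076) = t²/0.152.
At t = 20.5: DWL = 2764.803. At t = 48.5: DWL = 15475.329.
Increase = 15475.329 − 2764.803 = 12710.53.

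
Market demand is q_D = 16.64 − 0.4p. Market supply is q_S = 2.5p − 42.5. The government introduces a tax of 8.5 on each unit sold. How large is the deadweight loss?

12.46

In inverse form: demand p = 41.6 − 2.5q, supply p = 17 + 0.4q.
Competitive equilibrium: 41.6 − 2.5q = 17 + 0.4q → q* = 8.4828, p* = 20.3931.
With the tax, the buyer price exceeds the seller price by 8.5: (41.6 − 2.5q) − (17 + 0.4q) = 8.5 → q' = 5.5517.
Δq = 8.4828 − 5.5517 = 2.9311; the wedge equals the tax, 8.5.
DWL = ½ × 2.9311 × 8.5 = 12.46.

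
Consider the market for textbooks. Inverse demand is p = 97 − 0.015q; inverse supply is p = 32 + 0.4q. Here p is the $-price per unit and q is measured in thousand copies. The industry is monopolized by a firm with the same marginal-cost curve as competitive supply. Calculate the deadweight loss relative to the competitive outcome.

Competitive equilibrium: 97 − 0.015q = 32 + 0.4q → q* = 156.6265, p* = 94.6506.
Marginal revenue: MR = 97 − 0.03q. Set MR = MC: 97 − 0.03q = 32 + 0.4q → q_m = 151.1628.
Price p_m = 97 − 0.015·151.1628 = 94.7326; MC(q_m) = 32 + 0.4·151.1628 = 92.4651.
Competitive q* = 156.6265, so Δq = 5.4637; wedge = 94.7326 − 92.4651 = 2.2675.
Deadweight loss = ½ × 5.4637 × 2.2675 = $6.19 thousand.

$6.19 thousand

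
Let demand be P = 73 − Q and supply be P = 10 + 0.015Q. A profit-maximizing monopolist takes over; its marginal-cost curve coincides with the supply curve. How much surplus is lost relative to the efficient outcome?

481.54

Competitive equilibrium: 73 − Q = 10 + 0.015Q → Q* = 62.069, P* = 10.931.
Marginal revenue: MR = 73 − 2Q. Set MR = MC: 73 − 2Q = 10 + 0.015Q → Q_m = 31.2655.
Price P_m = 73 − 1·31.2655 = 41.7345; MC(Q_m) = 10 + 0.015·31.2655 = 10.469.
Competitive Q* = 62.069, so ΔQ = 30.8035; wedge = 41.7345 − 10.469 = 31.2655.
Deadweight loss = ½ × 30.8035 × 31.2655 = 481.54.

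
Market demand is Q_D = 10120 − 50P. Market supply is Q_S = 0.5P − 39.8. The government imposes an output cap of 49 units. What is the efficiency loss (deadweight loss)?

In inverse form: demand P = 202.4 − 0.02Q, supply P = 79.6 + 2Q.
Competitive equilibrium: 202.4 − 0.02Q = 79.6 + 2Q → Q* = 60.7921, P* = 201.1842.
At Q = 49: demand price = 202.4 − 0.02·49 = 201.42; supply price = 79.6 + 2·49 = 177.6.
ΔQ = 60.7921 − 49 = 11.7921; wedge = 201.42 − 177.6 = 23.82.
Deadweight loss = ½ × 11.7921 × 23.82 = 140.44.

140.44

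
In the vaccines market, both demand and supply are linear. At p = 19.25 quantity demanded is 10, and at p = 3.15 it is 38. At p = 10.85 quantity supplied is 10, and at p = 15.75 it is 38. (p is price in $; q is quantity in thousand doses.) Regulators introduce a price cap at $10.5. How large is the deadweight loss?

Demand slope = (3.15 − 19.25)/(38 − 10) = −0.575, so p = 25 − 0.575q.
Supply slope = (15.75 − 10.85)/(38 − 10) = 0.175, so p = 9.1 + 0.175q.
Competitive equilibrium: 25 − 0.575q = 9.1 + 0.175q → q* = 21.2, p* = 12.81.
At the ceiling p = 10.5, quantity supplied = (10.5 − 9.1)/0.175 = 8.
Willingness to pay at q' = 8: 25 − 0.575·8 = 20.4.
Δq = 21.2 − 8 = 13.2; wedge = 20.4 − 10.5 = 9.9.
The triangle = ½ × 13.2 × 9.9 = $65.34 thousand.

$65.34 thousand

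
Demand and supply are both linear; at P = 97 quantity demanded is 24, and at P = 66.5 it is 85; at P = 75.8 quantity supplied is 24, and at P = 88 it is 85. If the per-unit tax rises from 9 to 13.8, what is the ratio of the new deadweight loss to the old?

Demand slope = (66.5 − 97)/(85 − 24) = −0.5, so P = 109 − 0.5Q.
Supply slope = (88 − 75.8)/(85 − 24) = 0.2, so P = 71 + 0.2Q.
Competitive equilibrium: 109 − 0.5Q = 71 + 0.2Q → Q* = 54.2857, P* = 81.8571.
For a per-unit tax t: ΔQ = t/0.7, so DWL = ½·t·(t/0.7) = t²/1.4.
At t = 9: DWL = 57.857. At t = 13.8: DWL = 136.029.
Ratio = (13.8/9)² = 2.351.

2.351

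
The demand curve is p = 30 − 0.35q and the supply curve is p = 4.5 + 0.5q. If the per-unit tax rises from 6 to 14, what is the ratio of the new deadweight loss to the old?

Competitive equilibrium: 30 − 0.35q = 4.5 + 0.5q → q* = 30, p* = 19.5.
For a per-unit tax t: Δq = t/0.85, so DWL = ½·t·(t/0.85) = t²/1.7.
At t = 6: DWL = 21.176. At t = 14: DWL = 115.294.
Ratio = (14/6)² = 5.444.

5.444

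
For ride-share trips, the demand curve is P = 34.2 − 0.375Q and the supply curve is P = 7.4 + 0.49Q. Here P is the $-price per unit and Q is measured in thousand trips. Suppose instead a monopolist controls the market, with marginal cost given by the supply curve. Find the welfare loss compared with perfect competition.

Competitive equilibrium: 34.2 − 0.375Q = 7.4 + 0.49Q → Q* = 30.9827, P* = 22.5815.
Marginal revenue: MR = 34.2 − 0.75Q. Set MR = MC: 34.2 − 0.75Q = 7.4 + 0.49Q → Q_m = 21.6129.
Price P_m = 34.2 − 0.375·21.6129 = 26.0952; MC(Q_m) = 7.4 + 0.49·21.6129 = 17.9903.
Competitive Q* = 30.9827, so ΔQ = 9.3698; wedge = 26.0952 − 17.9903 = 8.1049.
The triangle = ½ × 9.3698 × 8.1049 = $37.97 thousand.

$37.97 thousand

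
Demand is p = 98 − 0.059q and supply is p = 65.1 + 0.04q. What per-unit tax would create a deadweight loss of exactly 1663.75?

18.15

Competitive equilibrium: 98 − 0.059q = 65.1 + 0.04q → q* = 332.3232, p* = 78.3929.
A tax t gives Δq = t/0.099 and wedge t, so DWL = t²/0.198.
t²/0.198 = 1663.75 → t² = 329.4225 → t = 18.15.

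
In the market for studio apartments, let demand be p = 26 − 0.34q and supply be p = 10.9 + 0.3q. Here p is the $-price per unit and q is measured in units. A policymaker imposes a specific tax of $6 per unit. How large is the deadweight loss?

Competitive equilibrium: 26 − 0.34q = 10.9 + 0.3q → q* = 23.5938, p* = 17.9781.
With the tax, the buyer price exceeds the seller price by 6: (26 − 0.34q) − (10.9 + 0.3q) = 6 → q' = 14.2188.
Δq = 23.5938 − 14.2188 = 9.375; the wedge equals the tax, 6.
Deadweight loss = ½ × 9.375 × 6 = $28.125.

$28.125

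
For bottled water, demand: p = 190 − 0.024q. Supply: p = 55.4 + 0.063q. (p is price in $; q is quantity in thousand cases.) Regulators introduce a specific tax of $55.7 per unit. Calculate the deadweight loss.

$17830.40 thousand

Competitive equilibrium: 190 − 0.024q = 55.4 + 0.063q → q* = 1547.1264, p* = 152.869.
With the tax, the buyer price exceeds the seller price by 55.7: (190 − 0.024q) − (55.4 + 0.063q) = 55.7 → q' = 906.8966.
Δq = 1547.1264 − 906.8966 = 640.2298; the wedge equals the tax, 55.7.
Welfare loss = ½ × 640.2298 × 55.7 = $17830.40 thousand.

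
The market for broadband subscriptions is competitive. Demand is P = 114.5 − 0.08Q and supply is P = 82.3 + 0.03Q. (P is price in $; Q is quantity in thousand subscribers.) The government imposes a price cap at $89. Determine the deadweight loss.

Competitive equilibrium: 114.5 − 0.08Q = 82.3 + 0.03Q → Q* = 292.7273, P* = 91.0818.
At the ceiling P = 89, quantity supplied = (89 − 82.3)/0.03 = 223.3333.
Willingness to pay at Q' = 223.3333: 114.5 − 0.08·223.3333 = 96.6333.
ΔQ = 292.7273 − 223.3333 = 69.394; wedge = 96.6333 − 89 = 7.6333.
Welfare loss = ½ × 69.394 × 7.6333 = $264.85 thousand.

$264.85 thousand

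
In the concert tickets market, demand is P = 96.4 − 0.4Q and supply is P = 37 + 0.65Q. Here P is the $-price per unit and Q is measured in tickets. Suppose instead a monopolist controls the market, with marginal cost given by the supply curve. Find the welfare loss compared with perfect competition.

Competitive equilibrium: 96.4 − 0.4Q = 37 + 0.65Q → Q* = 56.5714, P* = 73.7714.
Marginal revenue: MR = 96.4 − 0.8Q. Set MR = MC: 96.4 − 0.8Q = 37 + 0.65Q → Q_m = 40.9655.
Price P_m = 96.4 − 0.4·40.9655 = 80.0138; MC(Q_m) = 37 + 0.65·40.9655 = 63.6276.
Competitive Q* = 56.5714, so ΔQ = 15.6059; wedge = 80.0138 − 63.6276 = 16.3862.
Deadweight loss = ½ × 15.6059 × 16.3862 = $127.86.

$127.86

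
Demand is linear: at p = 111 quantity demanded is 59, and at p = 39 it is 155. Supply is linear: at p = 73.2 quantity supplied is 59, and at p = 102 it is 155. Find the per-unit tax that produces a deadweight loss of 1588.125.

57.75

Demand slope = (39 − 111)/(155 − 59) = −0.75, so p = 155.25 − 0.75q.
Supply slope = (102 − 73.2)/(155 − 59) = 0.3, so p = 55.5 + 0.3q.
Competitive equilibrium: 155.25 − 0.75q = 55.5 + 0.3q → q* = 95, p* = 84.
A tax t gives Δq = t/1.05 and wedge t, so DWL = t²/2.1.
t²/2.1 = 1588.125 → t² = 3335.0625 → t = 57.75.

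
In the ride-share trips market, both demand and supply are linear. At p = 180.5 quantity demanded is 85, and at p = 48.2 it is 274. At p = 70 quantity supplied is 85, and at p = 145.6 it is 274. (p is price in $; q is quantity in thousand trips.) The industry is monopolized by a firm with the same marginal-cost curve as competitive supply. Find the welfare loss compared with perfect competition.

$2860.81 thousand

Demand slope = (48.2 − 180.5)/(274 − 85) = −0.7, so p = 240 − 0.7q.
Supply slope = (145.6 − 70)/(274 − 85) = 0.4, so p = 36 + 0.4q.
Competitive equilibrium: 240 − 0.7q = 36 + 0.4q → q* = 185.4545, p* = 110.1818.
Marginal revenue: MR = 240 − 1.4q. Set MR = MC: 240 − 1.4q = 36 + 0.4q → q_m = 113.3333.
Price p_m = 240 − 0.7·113.3333 = 160.6667; MC(q_m) = 36 + 0.4·113.3333 = 81.3333.
Competitive q* = 185.4545, so Δq = 72.1212; wedge = 160.6667 − 81.3333 = 79.3334.
Welfare loss = ½ × 72.1212 × 79.3334 = $2860.81 thousand.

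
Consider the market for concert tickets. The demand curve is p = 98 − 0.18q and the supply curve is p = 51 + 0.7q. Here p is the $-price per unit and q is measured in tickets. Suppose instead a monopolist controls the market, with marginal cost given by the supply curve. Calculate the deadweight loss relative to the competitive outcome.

Competitive equilibrium: 98 − 0.18q = 51 + 0.7q → q* = 53.4091, p* = 88.3864.
Marginal revenue: MR = 98 − 0.36q. Set MR = MC: 98 − 0.36q = 51 + 0.7q → q_m = 44.3396.
Price p_m = 98 − 0.18·44.3396 = 90.0189; MC(q_m) = 51 + 0.7·44.3396 = 82.0377.
Competitive q* = 53.4091, so Δq = 9.0695; wedge = 90.0189 − 82.0377 = 7.9812.
DWL = ½ × 9.0695 × 7.9812 = $36.19.

$36.19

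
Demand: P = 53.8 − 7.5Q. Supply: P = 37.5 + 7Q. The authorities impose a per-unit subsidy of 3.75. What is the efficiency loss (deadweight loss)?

Competitive equilibrium: 53.8 − 7.5Q = 37.5 + 7Q → Q* = 1.12414, P* = 45.36897.
The subsidy lowers effective supply by 3.75: P = 33.75 + 7Q.
New quantity: 53.8 − 7.5Q = 33.75 + 7Q → Q' = 1.38276.
Overproduction ΔQ = 1.38276 − 1.12414 = 0.25862; wedge = subsidy = 3.75.
DWL = ½ × 0.25862 × 3.75 = 0.48.

0.48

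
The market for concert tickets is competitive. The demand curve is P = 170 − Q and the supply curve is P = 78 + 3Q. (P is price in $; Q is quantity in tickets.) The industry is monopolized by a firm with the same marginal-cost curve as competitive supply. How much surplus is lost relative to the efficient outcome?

Competitive equilibrium: 170 − Q = 78 + 3Q → Q* = 23, P* = 147.
Marginal revenue: MR = 170 − 2Q. Set MR = MC: 170 − 2Q = 78 + 3Q → Q_m = 18.4.
Price P_m = 170 − 1·18.4 = 151.6; MC(Q_m) = 78 + 3·18.4 = 133.2.
Competitive Q* = 23, so ΔQ = 4.6; wedge = 151.6 − 133.2 = 18.4.
Welfare loss = ½ × 4.6 × 18.4 = $42.32.

$42.32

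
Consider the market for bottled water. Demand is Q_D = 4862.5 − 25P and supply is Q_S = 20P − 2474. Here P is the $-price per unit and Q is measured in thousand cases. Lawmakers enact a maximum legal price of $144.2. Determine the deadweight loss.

In inverse form: demand P = 194.5 − 0.04Q, supply P = 123.7 + 0.05Q.
Competitive equilibrium: 194.5 − 0.04Q = 123.7 + 0.05Q → Q* = 786.6667, P* = 163.0333.
At the ceiling P = 144.2, quantity supplied = (144.2 − 123.7)/0.05 = 410.
Willingness to pay at Q' = 410: 194.5 − 0.04·410 = 178.1.
ΔQ = 786.6667 − 410 = 376.6667; wedge = 178.1 − 144.2 = 33.9.
Deadweight loss = ½ × 376.6667 × 33.9 = $6384.50 thousand.

$6384.50 thousand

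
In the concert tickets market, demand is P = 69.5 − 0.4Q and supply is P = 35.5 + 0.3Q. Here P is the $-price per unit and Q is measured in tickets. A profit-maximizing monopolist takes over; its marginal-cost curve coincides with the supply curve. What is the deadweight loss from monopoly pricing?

Competitive equilibrium: 69.5 − 0.4Q = 35.5 + 0.3Q → Q* = 48.5714, P* = 50.0714.
Marginal revenue: MR = 69.5 − 0.8Q. Set MR = MC: 69.5 − 0.8Q = 35.5 + 0.3Q → Q_m = 30.9091.
Price P_m = 69.5 − 0.4·30.9091 = 57.1364; MC(Q_m) = 35.5 + 0.3·30.9091 = 44.7727.
Competitive Q* = 48.5714, so ΔQ = 17.6623; wedge = 57.1364 − 44.7727 = 12.3637.
Welfare loss = ½ × 17.6623 × 12.3637 = $109.19.

$109.19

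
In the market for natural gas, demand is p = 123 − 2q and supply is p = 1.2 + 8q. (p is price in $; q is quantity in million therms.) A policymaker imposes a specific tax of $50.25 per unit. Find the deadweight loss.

$126.25 million

Competitive equilibrium: 123 − 2q = 1.2 + 8q → q* = 12.18, p* = 98.64.
With the tax, the buyer price exceeds the seller price by 50.25: (123 − 2q) − (1.2 + 8q) = 50.25 → q' = 7.155.
Δq = 12.18 − 7.155 = 5.025; the wedge equals the tax, 50.25.
Deadweight loss = ½ × 5.025 × 50.25 = $126.25 million.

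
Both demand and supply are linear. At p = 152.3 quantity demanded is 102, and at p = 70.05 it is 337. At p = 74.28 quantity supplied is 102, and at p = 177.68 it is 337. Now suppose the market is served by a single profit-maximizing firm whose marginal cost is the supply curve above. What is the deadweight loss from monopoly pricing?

Demand slope = (70.05 − 152.3)/(337 − 102) = −0.35, so p = 188 − 0.35q.
Supply slope = (177.68 − 74.28)/(337 − 102) = 0.44, so p = 29.4 + 0.44q.
Competitive equilibrium: 188 − 0.35q = 29.4 + 0.44q → q* = 200.7595, p* = 117.7342.
Marginal revenue: MR = 188 − 0.7q. Set MR = MC: 188 − 0.7q = 29.4 + 0.44q → q_m = 139.1228.
Price p_m = 188 − 0.35·139.1228 = 139.307; MC(q_m) = 29.4 + 0.44·139.1228 = 90.614.
Competitive q* = 200.7595, so Δq = 61.6367; wedge = 139.307 − 90.614 = 48.693.
DWL = ½ × 61.6367 × 48.693 = 1500.64.

1500.64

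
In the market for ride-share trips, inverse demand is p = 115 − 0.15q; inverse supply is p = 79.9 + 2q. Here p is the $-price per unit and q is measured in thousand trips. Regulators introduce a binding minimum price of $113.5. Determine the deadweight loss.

Competitive equilibrium: 115 − 0.15q = 79.9 + 2q → q* = 16.3256, p* = 112.5512.
At the floor p = 113.5, quantity demanded = (115 − 113.5)/0.15 = 10.
Sellers' marginal cost at q' = 10: 79.9 + 2·10 = 99.9.
Δq = 16.3256 − 10 = 6.3256; wedge = 113.5 − 99.9 = 13.6.
Deadweight loss = ½ × 6.3256 × 13.6 = $43.01 thousand.

$43.01 thousand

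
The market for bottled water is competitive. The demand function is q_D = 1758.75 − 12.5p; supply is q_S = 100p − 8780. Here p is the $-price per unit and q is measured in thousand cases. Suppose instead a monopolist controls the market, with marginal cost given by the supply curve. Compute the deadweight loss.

In inverse form: demand p = 140.7 − 0.08q, supply p = 87.8 + 0.01q.
Competitive equilibrium: 140.7 − 0.08q = 87.8 + 0.01q → q* = 587.7778, p* = 93.6778.
Marginal revenue: MR = 140.7 − 0.16q. Set MR = MC: 140.7 − 0.16q = 87.8 + 0.01q → q_m = 311.1765.
Price p_m = 140.7 − 0.08·311.1765 = 115.8059; MC(q_m) = 87.8 + 0.01·311.1765 = 90.9118.
Competitive q* = 587.7778, so Δq = 276.6013; wedge = 115.8059 − 90.9118 = 24.8941.
The triangle = ½ × 276.6013 × 24.8941 = $3442.87 thousand.

$3442.87 thousand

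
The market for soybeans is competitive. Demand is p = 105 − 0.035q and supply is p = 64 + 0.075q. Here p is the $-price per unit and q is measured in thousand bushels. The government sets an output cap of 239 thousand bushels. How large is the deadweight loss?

$983.56 thousand

Competitive equilibrium: 105 − 0.035q = 64 + 0.075q → q* = 372.7273, p* = 91.9545.
At q = 239: demand price = 105 − 0.035·239 = 96.635; supply price = 64 + 0.075·239 = 81.925.
Δq = 372.7273 − 239 = 133.7273; wedge = 96.635 − 81.925 = 14.71.
Deadweight loss = ½ × 133.7273 × 14.71 = $983.56 thousand.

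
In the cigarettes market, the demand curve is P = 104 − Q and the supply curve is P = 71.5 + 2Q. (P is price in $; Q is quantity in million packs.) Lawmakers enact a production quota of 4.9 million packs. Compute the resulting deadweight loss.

Competitive equilibrium: 104 − Q = 71.5 + 2Q → Q* = 10.8333, P* = 93.1667.
At Q = 4.9: demand price = 104 − 1·4.9 = 99.1; supply price = 71.5 + 2·4.9 = 81.3.
ΔQ = 10.8333 − 4.9 = 5.9333; wedge = 99.1 − 81.3 = 17.8.
Welfare loss = ½ × 5.9333 × 17.8 = $52.81 million.

$52.81 million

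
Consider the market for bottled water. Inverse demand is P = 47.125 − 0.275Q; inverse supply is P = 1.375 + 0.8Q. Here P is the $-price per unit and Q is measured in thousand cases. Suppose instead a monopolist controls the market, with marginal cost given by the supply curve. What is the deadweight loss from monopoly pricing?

$40.40 thousand

Competitive equilibrium: 47.125 − 0.275Q = 1.375 + 0.8Q → Q* = 42.5581, P* = 35.4215.
Marginal revenue: MR = 47.125 − 0.55Q. Set MR = MC: 47.125 − 0.55Q = 1.375 + 0.8Q → Q_m = 33.8889.
Price P_m = 47.125 − 0.275·33.8889 = 37.8056; MC(Q_m) = 1.375 + 0.8·33.8889 = 28.4861.
Competitive Q* = 42.5581, so ΔQ = 8.6692; wedge = 37.8056 − 28.4861 = 9.3195.
Deadweight loss = ½ × 8.6692 × 9.3195 = $40.40 thousand.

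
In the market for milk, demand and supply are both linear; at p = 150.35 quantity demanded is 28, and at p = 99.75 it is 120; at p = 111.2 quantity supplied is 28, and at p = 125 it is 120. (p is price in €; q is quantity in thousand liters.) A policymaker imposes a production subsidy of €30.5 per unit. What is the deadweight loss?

Demand slope = (99.75 − 150.35)/(120 − 28) = −0.55, so p = 165.75 − 0.55q.
Supply slope = (125 − 111.2)/(120 − 28) = 0.15, so p = 107 + 0.15q.
Competitive equilibrium: 165.75 − 0.55q = 107 + 0.15q → q* = 83.9286, p* = 119.5893.
The subsidy lowers effective supply by 30.5: p = 76.5 + 0.15q.
New quantity: 165.75 − 0.55q = 76.5 + 0.15q → q' = 127.5.
Overproduction Δq = 127.5 − 83.9286 = 43.5714; wedge = subsidy = 30.5.
Welfare loss = ½ × 43.5714 × 30.5 = €664.46 thousand.

€664.46 thousand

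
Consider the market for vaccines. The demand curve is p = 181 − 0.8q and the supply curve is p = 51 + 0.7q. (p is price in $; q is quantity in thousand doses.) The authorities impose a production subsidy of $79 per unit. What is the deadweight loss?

Competitive equilibrium: 181 − 0.8q = 51 + 0.7q → q* = 86.6667, p* = 111.6667.
The subsidy lowers effective supply by 79: p = 0.7q − 28.
New quantity: 181 − 0.8q = 0.7q − 28 → q' = 139.3333.
Overproduction Δq = 139.3333 − 86.6667 = 52.6666; wedge = subsidy = 79.
Deadweight loss = ½ × 52.6666 × 79 = $2080.33 thousand.

$2080.33 thousand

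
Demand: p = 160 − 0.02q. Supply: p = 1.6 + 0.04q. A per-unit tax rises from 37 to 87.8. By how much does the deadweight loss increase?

52832

Competitive equilibrium: 160 − 0.02q = 1.6 + 0.04q → q* = 2640, p* = 107.2.
For a per-unit tax t: Δq = t/0.06, so DWL = ½·t·(t/0.06) = t²/0.12.
At t = 37: DWL = 11408.333. At t = 87.8: DWL = 64240.333.
Increase = 64240.333 − 11408.333 = 52832.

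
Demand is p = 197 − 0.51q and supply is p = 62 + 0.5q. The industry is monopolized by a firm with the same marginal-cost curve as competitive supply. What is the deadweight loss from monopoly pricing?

1015.71

Competitive equilibrium: 197 − 0.51q = 62 + 0.5q → q* = 133.6634, p* = 128.8317.
Marginal revenue: MR = 197 − 1.02q. Set MR = MC: 197 − 1.02q = 62 + 0.5q → q_m = 88.8158.
Price p_m = 197 − 0.51·88.8158 = 151.7039; MC(q_m) = 62 + 0.5·88.8158 = 106.4079.
Competitive q* = 133.6634, so Δq = 44.8476; wedge = 151.7039 − 106.4079 = 45.296.
Welfare loss = ½ × 44.8476 × 45.296 = 1015.71.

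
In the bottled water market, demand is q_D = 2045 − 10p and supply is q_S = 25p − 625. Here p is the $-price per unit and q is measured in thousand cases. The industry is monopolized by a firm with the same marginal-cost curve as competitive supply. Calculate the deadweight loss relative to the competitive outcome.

$19977.83 thousand

In inverse form: demand p = 204.5 − 0.1q, supply p = 25 + 0.04q.
Competitive equilibrium: 204.5 − 0.1q = 25 + 0.04q → q* = 1282.14286, p* = 76.28571.
Marginal revenue: MR = 204.5 − 0.2q. Set MR = MC: 204.5 − 0.2q = 25 + 0.04q → q_m = 747.91667.
Price p_m = 204.5 − 0.1·747.91667 = 129.70833; MC(q_m) = 25 + 0.04·747.91667 = 54.91667.
Competitive q* = 1282.14286, so Δq = 534.22619; wedge = 129.70833 − 54.91667 = 74.79166.
DWL = ½ × 534.22619 × 74.79166 = $19977.83 thousand.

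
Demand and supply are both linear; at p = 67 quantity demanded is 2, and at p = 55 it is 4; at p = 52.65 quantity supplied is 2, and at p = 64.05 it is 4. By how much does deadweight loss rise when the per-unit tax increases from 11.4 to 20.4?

Demand slope = (55 − 67)/(4 − 2) = −6, so p = 79 − 6q.
Supply slope = (64.05 − 52.65)/(4 − 2) = 5.7, so p = 41.25 + 5.7q.
Competitive equilibrium: 79 − 6q = 41.25 + 5.7q → q* = 3.2265, p* = 59.641.
For a per-unit tax t: Δq = t/11.7, so DWL = ½·t·(t/11.7) = t²/23.4.
At t = 11.4: DWL = 5.554. At t = 20.4: DWL = 17.785.
Increase = 17.785 − 5.554 = 12.23.

12.23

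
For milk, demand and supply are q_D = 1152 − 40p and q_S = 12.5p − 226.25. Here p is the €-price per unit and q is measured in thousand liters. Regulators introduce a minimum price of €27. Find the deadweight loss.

€46.95 thousand

In inverse form: demand p = 28.8 − 0.025q, supply p = 18.1 + 0.08q.
Competitive equilibrium: 28.8 − 0.025q = 18.1 + 0.08q → q* = 101.9048, p* = 26.2524.
At the floor p = 27, quantity demanded = (28.8 − 27)/0.025 = 72.
Sellers' marginal cost at q' = 72: 18.1 + 0.08·72 = 23.86.
Δq = 101.9048 − 72 = 29.9048; wedge = 27 − 23.86 = 3.14.
Deadweight loss = ½ × 29.9048 × 3.14 = €46.95 thousand.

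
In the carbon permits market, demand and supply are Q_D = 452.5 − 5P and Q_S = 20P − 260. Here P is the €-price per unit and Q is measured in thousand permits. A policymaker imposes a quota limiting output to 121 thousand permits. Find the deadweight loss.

In inverse form: demand P = 90.5 − 0.2Q, supply P = 13 + 0.05Q.
Competitive equilibrium: 90.5 − 0.2Q = 13 + 0.05Q → Q* = 310, P* = 28.5.
At Q = 121: demand price = 90.5 − 0.2·121 = 66.3; supply price = 13 + 0.05·121 = 19.05.
ΔQ = 310 − 121 = 189; wedge = 66.3 − 19.05 = 47.25.
The triangle = ½ × 189 × 47.25 = €4465.125 thousand.

€4465.125 thousand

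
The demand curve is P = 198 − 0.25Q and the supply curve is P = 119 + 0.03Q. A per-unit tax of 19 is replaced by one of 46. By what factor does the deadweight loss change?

5.861

Competitive equilibrium: 198 − 0.25Q = 119 + 0.03Q → Q* = 282.1429, P* = 127.4643.
For a per-unit tax t: ΔQ = t/0.28, so DWL = ½·t·(t/0.28) = t²/0.56.
At t = 19: DWL = 644.643. At t = 46: DWL = 3778.571.
Ratio = (46/19)² = 5.861.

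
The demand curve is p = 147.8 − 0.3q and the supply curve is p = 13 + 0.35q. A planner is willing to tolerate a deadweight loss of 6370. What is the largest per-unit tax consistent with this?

91

Competitive equilibrium: 147.8 − 0.3q = 13 + 0.35q → q* = 207.3846, p* = 85.5846.
A tax t gives Δq = t/0.65 and wedge t, so DWL = t²/1.3.
t²/1.3 = 6370 → t² = 8281 → t = 91.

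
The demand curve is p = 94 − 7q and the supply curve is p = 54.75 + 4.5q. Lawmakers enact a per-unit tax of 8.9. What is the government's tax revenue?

Competitive equilibrium: 94 − 7q = 54.75 + 4.5q → q* = 3.413, p* = 70.1087.
With the tax, the buyer price exceeds the seller price by 8.9: (94 − 7q) − (54.75 + 4.5q) = 8.9 → q' = 2.6391.
Tax revenue = 8.9 × 2.6391 = 23.49.

23.49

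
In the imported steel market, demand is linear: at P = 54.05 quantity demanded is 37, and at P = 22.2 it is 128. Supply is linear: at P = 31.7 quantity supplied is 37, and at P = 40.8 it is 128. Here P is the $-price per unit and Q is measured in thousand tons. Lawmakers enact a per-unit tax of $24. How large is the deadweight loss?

$640 thousand

Demand slope = (22.2 − 54.05)/(128 − 37) = −0.35, so P = 67 − 0.35Q.
Supply slope = (40.8 − 31.7)/(128 − 37) = 0.1, so P = 28 + 0.1Q.
Competitive equilibrium: 67 − 0.35Q = 28 + 0.1Q → Q* = 86.6667, P* = 36.6667.
With the tax, the buyer price exceeds the seller price by 24: (67 − 0.35Q) − (28 + 0.1Q) = 24 → Q' = 33.3333.
ΔQ = 86.6667 − 33.3333 = 53.3334; the wedge equals the tax, 24.
Deadweight loss = ½ × 53.3334 × 24 = $640 thousand.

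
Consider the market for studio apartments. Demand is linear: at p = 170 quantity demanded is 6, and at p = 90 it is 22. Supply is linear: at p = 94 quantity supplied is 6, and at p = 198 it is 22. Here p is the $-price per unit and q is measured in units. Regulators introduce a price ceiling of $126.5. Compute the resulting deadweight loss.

Demand slope = (90 − 170)/(22 − 6) = −5, so p = 200 − 5q.
Supply slope = (198 − 94)/(22 − 6) = 6.5, so p = 55 + 6.5q.
Competitive equilibrium: 200 − 5q = 55 + 6.5q → q* = 12.6087, p* = 136.9565.
At the ceiling p = 126.5, quantity supplied = (126.5 − 55)/6.5 = 11.
Willingness to pay at q' = 11: 200 − 5·11 = 145.
Δq = 12.6087 − 11 = 1.6087; wedge = 145 − 126.5 = 18.5.
Deadweight loss = ½ × 1.6087 × 18.5 = $14.88.

$14.88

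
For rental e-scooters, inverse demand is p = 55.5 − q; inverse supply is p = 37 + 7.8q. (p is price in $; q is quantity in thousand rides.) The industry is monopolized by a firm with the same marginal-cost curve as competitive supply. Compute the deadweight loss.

$0.20 thousand

Competitive equilibrium: 55.5 − q = 37 + 7.8q → q* = 2.1023, p* = 53.3977.
Marginal revenue: MR = 55.5 − 2q. Set MR = MC: 55.5 − 2q = 37 + 7.8q → q_m = 1.8878.
Price p_m = 55.5 − 1·1.8878 = 53.6122; MC(q_m) = 37 + 7.8·1.8878 = 51.7248.
Competitive q* = 2.1023, so Δq = 0.2145; wedge = 53.6122 − 51.7248 = 1.8874.
The triangle = ½ × 0.2145 × 1.8874 = $0.20 thousand.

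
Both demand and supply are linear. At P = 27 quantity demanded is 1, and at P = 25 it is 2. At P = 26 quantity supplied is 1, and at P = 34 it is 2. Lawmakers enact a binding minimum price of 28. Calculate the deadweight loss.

1.80

Demand slope = (25 − 27)/(2 − 1) = −2, so P = 29 − 2Q.
Supply slope = (34 − 26)/(2 − 1) = 8, so P = 18 + 8Q.
Competitive equilibrium: 29 − 2Q = 18 + 8Q → Q* = 1.1, P* = 26.8.
At the floor P = 28, quantity demanded = (29 − 28)/2 = 0.5.
Sellers' marginal cost at Q' = 0.5: 18 + 8·0.5 = 22.
ΔQ = 1.1 − 0.5 = 0.6; wedge = 28 − 22 = 6.
Welfare loss = ½ × 0.6 × 6 = 1.80.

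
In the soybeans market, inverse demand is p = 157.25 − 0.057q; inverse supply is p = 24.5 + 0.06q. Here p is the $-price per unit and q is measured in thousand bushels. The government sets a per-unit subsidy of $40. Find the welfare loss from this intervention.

Competitive equilibrium: 157.25 − 0.057q = 24.5 + 0.06q → q* = 1134.6154, p* = 92.5769.
The subsidy lowers effective supply by 40: p = 0.06q − 15.5.
New quantity: 157.25 − 0.057q = 0.06q − 15.5 → q' = 1476.4957.
Overproduction Δq = 1476.4957 − 1134.6154 = 341.8803; wedge = subsidy = 40.
The triangle = ½ × 341.8803 × 40 = $6837.61 thousand.

$6837.61 thousand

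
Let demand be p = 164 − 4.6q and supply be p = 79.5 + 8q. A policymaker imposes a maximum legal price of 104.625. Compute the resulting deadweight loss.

Competitive equilibrium: 164 − 4.6q = 79.5 + 8q → q* = 6.7063, p* = 133.1508.
At the ceiling p = 104.625, quantity supplied = (104.625 − 79.5)/8 = 3.1406.
Willingness to pay at q' = 3.1406: 164 − 4.6·3.1406 = 149.5532.
Δq = 6.7063 − 3.1406 = 3.5657; wedge = 149.5532 − 104.625 = 44.9282.
The triangle = ½ × 3.5657 × 44.9282 = 80.10.

80.10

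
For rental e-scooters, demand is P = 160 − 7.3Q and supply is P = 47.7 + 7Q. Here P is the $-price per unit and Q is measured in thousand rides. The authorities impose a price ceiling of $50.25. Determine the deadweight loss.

Competitive equilibrium: 160 − 7.3Q = 47.7 + 7Q → Q* = 7.8531, P* = 102.672.
At the ceiling P = 50.25, quantity supplied = (50.25 − 47.7)/7 = 0.3643.
Willingness to pay at Q' = 0.3643: 160 − 7.3·0.3643 = 157.3406.
ΔQ = 7.8531 − 0.3643 = 7.4888; wedge = 157.3406 − 50.25 = 107.0906.
The triangle = ½ × 7.4888 × 107.0906 = $400.99 thousand.

$400.99 thousand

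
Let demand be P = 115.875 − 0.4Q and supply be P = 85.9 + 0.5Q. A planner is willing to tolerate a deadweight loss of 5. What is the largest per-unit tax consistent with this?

Competitive equilibrium: 115.875 − 0.4Q = 85.9 + 0.5Q → Q* = 33.3056, P* = 102.5528.
A tax t gives ΔQ = t/0.9 and wedge t, so DWL = t²/1.8.
t²/1.8 = 5 → t² = 9 → t = 3.

3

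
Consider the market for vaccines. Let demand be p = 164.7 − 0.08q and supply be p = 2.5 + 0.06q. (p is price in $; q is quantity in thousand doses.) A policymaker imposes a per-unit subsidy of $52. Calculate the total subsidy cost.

Competitive equilibrium: 164.7 − 0.08q = 2.5 + 0.06q → q* = 1158.5714, p* = 72.0143.
The subsidy lowers effective supply by 52: p = 0.06q − 49.5.
New quantity: 164.7 − 0.08q = 0.06q − 49.5 → q' = 1530.
Total subsidy cost = 52 × 1530 = $79560 thousand.

$79560 thousand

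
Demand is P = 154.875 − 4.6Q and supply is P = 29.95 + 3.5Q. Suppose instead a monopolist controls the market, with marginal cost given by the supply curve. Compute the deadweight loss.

Competitive equilibrium: 154.875 − 4.6Q = 29.95 + 3.5Q → Q* = 15.4228, P* = 83.9299.
Marginal revenue: MR = 154.875 − 9.2Q. Set MR = MC: 154.875 − 9.2Q = 29.95 + 3.5Q → Q_m = 9.8366.
Price P_m = 154.875 − 4.6·9.8366 = 109.6266; MC(Q_m) = 29.95 + 3.5·9.8366 = 64.3781.
Competitive Q* = 15.4228, so ΔQ = 5.5862; wedge = 109.6266 − 64.3781 = 45.2485.
Deadweight loss = ½ × 5.5862 × 45.2485 = 126.38.

126.38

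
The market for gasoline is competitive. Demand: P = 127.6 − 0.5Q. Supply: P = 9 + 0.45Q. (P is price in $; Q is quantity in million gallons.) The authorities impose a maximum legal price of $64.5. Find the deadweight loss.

$1.08 million

Competitive equilibrium: 127.6 − 0.5Q = 9 + 0.45Q → Q* = 124.8421, P* = 65.1789.
At the ceiling P = 64.5, quantity supplied = (64.5 − 9)/0.45 = 123.3333.
Willingness to pay at Q' = 123.3333: 127.6 − 0.5·123.3333 = 65.9334.
ΔQ = 124.8421 − 123.3333 = 1.5088; wedge = 65.9334 − 64.5 = 1.4334.
Deadweight loss = ½ × 1.5088 × 1.4334 = $1.08 million.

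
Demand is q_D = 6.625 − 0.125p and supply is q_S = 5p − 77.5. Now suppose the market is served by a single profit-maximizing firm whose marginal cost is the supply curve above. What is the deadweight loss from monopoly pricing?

20.91

In inverse form: demand p = 53 − 8q, supply p = 15.5 + 0.2q.
Competitive equilibrium: 53 − 8q = 15.5 + 0.2q → q* = 4.5732, p* = 16.4146.
Marginal revenue: MR = 53 − 16q. Set MR = MC: 53 − 16q = 15.5 + 0.2q → q_m = 2.3148.
Price p_m = 53 − 8·2.3148 = 34.4816; MC(q_m) = 15.5 + 0.2·2.3148 = 15.963.
Competitive q* = 4.5732, so Δq = 2.2584; wedge = 34.4816 − 15.963 = 18.5186.
Deadweight loss = ½ × 2.2584 × 18.5186 = 20.91.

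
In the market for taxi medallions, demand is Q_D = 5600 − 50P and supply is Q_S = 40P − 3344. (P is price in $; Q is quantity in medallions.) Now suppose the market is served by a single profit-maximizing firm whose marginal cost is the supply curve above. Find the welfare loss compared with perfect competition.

In inverse form: demand P = 112 − 0.02Q, supply P = 83.6 + 0.025Q.
Competitive equilibrium: 112 − 0.02Q = 83.6 + 0.025Q → Q* = 631.1111, P* = 99.3778.
Marginal revenue: MR = 112 − 0.04Q. Set MR = MC: 112 − 0.04Q = 83.6 + 0.025Q → Q_m = 436.9231.
Price P_m = 112 − 0.02·436.9231 = 103.2615; MC(Q_m) = 83.6 + 0.025·436.9231 = 94.5231.
Competitive Q* = 631.1111, so ΔQ = 194.188; wedge = 103.2615 − 94.5231 = 8.7384.
The triangle = ½ × 194.188 × 8.7384 = $848.45.

$848.45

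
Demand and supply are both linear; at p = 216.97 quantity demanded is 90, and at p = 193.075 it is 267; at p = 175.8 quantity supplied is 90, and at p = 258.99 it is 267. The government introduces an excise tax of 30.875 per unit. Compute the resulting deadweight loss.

Demand slope = (193.075 − 216.97)/(267 − 90) = −0.135, so p = 229.12 − 0.135q.
Supply slope = (258.99 − 175.8)/(267 − 90) = 0.47, so p = 133.5 + 0.47q.
Competitive equilibrium: 229.12 − 0.135q = 133.5 + 0.47q → q* = 158.0496, p* = 207.7833.
With the tax, the buyer price exceeds the seller price by 30.875: (229.12 − 0.135q) − (133.5 + 0.47q) = 30.875 → q' = 107.0165.
Δq = 158.0496 − 107.0165 = 51.0331; the wedge equals the tax, 30.875.
DWL = ½ × 51.0331 × 30.875 = 787.82.

787.82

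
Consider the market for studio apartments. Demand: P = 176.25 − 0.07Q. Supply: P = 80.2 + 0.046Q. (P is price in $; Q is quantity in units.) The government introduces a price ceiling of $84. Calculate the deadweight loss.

Competitive equilibrium: 176.25 − 0.07Q = 80.2 + 0.046Q → Q* = 828.0172, P* = 118.2888.
At the ceiling P = 84, quantity supplied = (84 − 80.2)/0.046 = 82.6087.
Willingness to pay at Q' = 82.6087: 176.25 − 0.07·82.6087 = 170.4674.
ΔQ = 828.0172 − 82.6087 = 745.4085; wedge = 170.4674 − 84 = 86.4674.
The triangle = ½ × 745.4085 × 86.4674 = $32226.77.

$32226.77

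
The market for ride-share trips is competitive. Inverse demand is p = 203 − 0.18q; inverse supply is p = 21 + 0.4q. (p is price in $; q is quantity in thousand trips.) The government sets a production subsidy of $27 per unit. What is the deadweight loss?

Competitive equilibrium: 203 − 0.18q = 21 + 0.4q → q* = 313.7931, p* = 146.5172.
The subsidy lowers effective supply by 27: p = 0.4q − 6.
New quantity: 203 − 0.18q = 0.4q − 6 → q' = 360.3448.
Overproduction Δq = 360.3448 − 313.7931 = 46.5517; wedge = subsidy = 27.
Welfare loss = ½ × 46.5517 × 27 = $628.45 thousand.

$628.45 thousand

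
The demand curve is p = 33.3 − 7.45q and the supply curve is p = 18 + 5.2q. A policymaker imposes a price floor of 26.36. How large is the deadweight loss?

0.49

Competitive equilibrium: 33.3 − 7.45q = 18 + 5.2q → q* = 1.2095, p* = 24.2893.
At the floor p = 26.36, quantity demanded = (33.3 − 26.36)/7.45 = 0.9315.
Sellers' marginal cost at q' = 0.9315: 18 + 5.2·0.9315 = 22.8438.
Δq = 1.2095 − 0.9315 = 0.278; wedge = 26.36 − 22.8438 = 3.5162.
The triangle = ½ × 0.278 × 3.5162 = 0.49.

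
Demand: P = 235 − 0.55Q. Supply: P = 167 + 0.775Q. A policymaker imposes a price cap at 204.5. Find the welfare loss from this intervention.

Competitive equilibrium: 235 − 0.55Q = 167 + 0.775Q → Q* = 51.3208, P* = 206.7736.
At the ceiling P = 204.5, quantity supplied = (204.5 − 167)/0.775 = 48.3871.
Willingness to pay at Q' = 48.3871: 235 − 0.55·48.3871 = 208.3871.
ΔQ = 51.3208 − 48.3871 = 2.9337; wedge = 208.3871 − 204.5 = 3.8871.
Welfare loss = ½ × 2.9337 × 3.8871 = 5.70.

5.70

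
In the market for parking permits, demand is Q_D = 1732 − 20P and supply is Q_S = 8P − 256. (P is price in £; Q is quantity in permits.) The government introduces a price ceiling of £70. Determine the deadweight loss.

In inverse form: demand P = 86.6 − 0.05Q, supply P = 32 + 0.125Q.
Competitive equilibrium: 86.6 − 0.05Q = 32 + 0.125Q → Q* = 312, P* = 71.
At the ceiling P = 70, quantity supplied = (70 − 32)/0.125 = 304.
Willingness to pay at Q' = 304: 86.6 − 0.05·304 = 71.4.
ΔQ = 312 − 304 = 8; wedge = 71.4 − 70 = 1.4.
The triangle = ½ × 8 × 1.4 = £5.60.

£5.60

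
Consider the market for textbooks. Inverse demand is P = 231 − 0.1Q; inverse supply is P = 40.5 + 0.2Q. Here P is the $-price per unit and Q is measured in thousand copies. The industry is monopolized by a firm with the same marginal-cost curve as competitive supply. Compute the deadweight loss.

Competitive equilibrium: 231 − 0.1Q = 40.5 + 0.2Q → Q* = 635, P* = 167.5.
Marginal revenue: MR = 231 − 0.2Q. Set MR = MC: 231 − 0.2Q = 40.5 + 0.2Q → Q_m = 476.25.
Price P_m = 231 − 0.1·476.25 = 183.375; MC(Q_m) = 40.5 + 0.2·476.25 = 135.75.
Competitive Q* = 635, so ΔQ = 158.75; wedge = 183.375 − 135.75 = 47.625.
Deadweight loss = ½ × 158.75 × 47.625 = $3780.23 thousand.

$3780.23 thousand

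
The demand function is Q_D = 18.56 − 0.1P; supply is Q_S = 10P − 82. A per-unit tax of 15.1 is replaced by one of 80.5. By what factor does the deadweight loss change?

In inverse form: demand P = 185.6 − 10Q, supply P = 8.2 + 0.1Q.
Competitive equilibrium: 185.6 − 10Q = 8.2 + 0.1Q → Q* = 17.5644, P* = 9.9564.
For a per-unit tax t: ΔQ = t/10.1, so DWL = ½·t·(t/10.1) = t²/20.2.
At t = 15.1: DWL = 11.288. At t = 80.5: DWL = 320.804.
Ratio = (80.5/15.1)² = 28.421.

28.421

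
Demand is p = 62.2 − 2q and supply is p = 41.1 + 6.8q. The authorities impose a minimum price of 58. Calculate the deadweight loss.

Competitive equilibrium: 62.2 − 2q = 41.1 + 6.8q → q* = 2.3977, p* = 57.4045.
At the floor p = 58, quantity demanded = (62.2 − 58)/2 = 2.1.
Sellers' marginal cost at q' = 2.1: 41.1 + 6.8·2.1 = 55.38.
Δq = 2.3977 − 2.1 = 0.2977; wedge = 58 − 55.38 = 2.62.
The triangle = ½ × 0.2977 × 2.62 = 0.39.

0.39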